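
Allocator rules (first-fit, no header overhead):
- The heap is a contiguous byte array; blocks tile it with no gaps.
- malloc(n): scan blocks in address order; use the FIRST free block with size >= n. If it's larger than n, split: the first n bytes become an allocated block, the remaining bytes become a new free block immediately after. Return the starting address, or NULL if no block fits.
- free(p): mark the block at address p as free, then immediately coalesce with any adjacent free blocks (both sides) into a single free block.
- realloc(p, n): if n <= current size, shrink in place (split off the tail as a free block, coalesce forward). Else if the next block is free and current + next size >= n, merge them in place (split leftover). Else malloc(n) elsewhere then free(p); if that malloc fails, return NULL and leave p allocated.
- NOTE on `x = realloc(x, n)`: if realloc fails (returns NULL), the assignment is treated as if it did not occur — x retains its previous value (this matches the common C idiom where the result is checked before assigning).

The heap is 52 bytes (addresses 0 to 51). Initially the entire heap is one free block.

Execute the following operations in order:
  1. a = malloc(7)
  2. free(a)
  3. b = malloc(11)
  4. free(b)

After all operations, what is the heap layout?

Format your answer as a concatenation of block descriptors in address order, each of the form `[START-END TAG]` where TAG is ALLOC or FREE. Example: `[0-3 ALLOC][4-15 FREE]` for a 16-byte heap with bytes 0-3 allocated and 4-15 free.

Answer: [0-51 FREE]

Derivation:
Op 1: a = malloc(7) -> a = 0; heap: [0-6 ALLOC][7-51 FREE]
Op 2: free(a) -> (freed a); heap: [0-51 FREE]
Op 3: b = malloc(11) -> b = 0; heap: [0-10 ALLOC][11-51 FREE]
Op 4: free(b) -> (freed b); heap: [0-51 FREE]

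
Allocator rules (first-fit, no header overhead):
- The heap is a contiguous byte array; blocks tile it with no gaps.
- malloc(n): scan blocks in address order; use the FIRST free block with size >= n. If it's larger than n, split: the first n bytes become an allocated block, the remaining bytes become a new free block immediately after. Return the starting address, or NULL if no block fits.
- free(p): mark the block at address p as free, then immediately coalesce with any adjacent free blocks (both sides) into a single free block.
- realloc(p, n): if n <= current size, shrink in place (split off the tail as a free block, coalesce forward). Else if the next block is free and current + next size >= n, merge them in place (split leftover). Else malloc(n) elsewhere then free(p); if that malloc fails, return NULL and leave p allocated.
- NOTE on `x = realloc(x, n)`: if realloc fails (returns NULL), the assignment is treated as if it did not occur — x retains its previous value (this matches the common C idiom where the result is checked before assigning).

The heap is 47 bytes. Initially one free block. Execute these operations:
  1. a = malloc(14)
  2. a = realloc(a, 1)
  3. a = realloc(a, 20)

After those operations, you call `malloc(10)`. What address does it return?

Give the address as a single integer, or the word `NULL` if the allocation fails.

Op 1: a = malloc(14) -> a = 0; heap: [0-13 ALLOC][14-46 FREE]
Op 2: a = realloc(a, 1) -> a = 0; heap: [0-0 ALLOC][1-46 FREE]
Op 3: a = realloc(a, 20) -> a = 0; heap: [0-19 ALLOC][20-46 FREE]
malloc(10): first-fit scan over [0-19 ALLOC][20-46 FREE] -> 20

Answer: 20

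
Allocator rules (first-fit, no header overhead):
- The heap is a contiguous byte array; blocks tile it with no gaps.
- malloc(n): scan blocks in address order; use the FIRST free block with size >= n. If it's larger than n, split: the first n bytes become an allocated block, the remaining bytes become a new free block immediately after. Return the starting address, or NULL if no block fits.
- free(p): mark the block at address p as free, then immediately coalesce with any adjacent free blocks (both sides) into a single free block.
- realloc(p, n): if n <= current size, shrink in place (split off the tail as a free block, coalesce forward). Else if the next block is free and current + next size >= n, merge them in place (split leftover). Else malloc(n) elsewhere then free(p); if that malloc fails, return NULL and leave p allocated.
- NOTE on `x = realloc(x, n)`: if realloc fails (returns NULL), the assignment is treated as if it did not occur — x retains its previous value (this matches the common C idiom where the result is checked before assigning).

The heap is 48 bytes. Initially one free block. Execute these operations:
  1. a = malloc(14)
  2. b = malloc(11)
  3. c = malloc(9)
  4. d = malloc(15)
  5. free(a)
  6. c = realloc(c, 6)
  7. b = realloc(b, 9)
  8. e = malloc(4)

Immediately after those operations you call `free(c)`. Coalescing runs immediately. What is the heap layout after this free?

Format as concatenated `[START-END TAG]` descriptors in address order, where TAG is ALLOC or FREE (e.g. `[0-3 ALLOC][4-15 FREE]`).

Answer: [0-3 ALLOC][4-13 FREE][14-22 ALLOC][23-47 FREE]

Derivation:
Op 1: a = malloc(14) -> a = 0; heap: [0-13 ALLOC][14-47 FREE]
Op 2: b = malloc(11) -> b = 14; heap: [0-13 ALLOC][14-24 ALLOC][25-47 FREE]
Op 3: c = malloc(9) -> c = 25; heap: [0-13 ALLOC][14-24 ALLOC][25-33 ALLOC][34-47 FREE]
Op 4: d = malloc(15) -> d = NULL; heap: [0-13 ALLOC][14-24 ALLOC][25-33 ALLOC][34-47 FREE]
Op 5: free(a) -> (freed a); heap: [0-13 FREE][14-24 ALLOC][25-33 ALLOC][34-47 FREE]
Op 6: c = realloc(c, 6) -> c = 25; heap: [0-13 FREE][14-24 ALLOC][25-30 ALLOC][31-47 FREE]
Op 7: b = realloc(b, 9) -> b = 14; heap: [0-13 FREE][14-22 ALLOC][23-24 FREE][25-30 ALLOC][31-47 FREE]
Op 8: e = malloc(4) -> e = 0; heap: [0-3 ALLOC][4-13 FREE][14-22 ALLOC][23-24 FREE][25-30 ALLOC][31-47 FREE]
free(c): c = 25 -> block [25-30 ALLOC]; mark free, coalesce with adjacent free neighbors -> [0-3 ALLOC][4-13 FREE][14-22 ALLOC][23-47 FREE]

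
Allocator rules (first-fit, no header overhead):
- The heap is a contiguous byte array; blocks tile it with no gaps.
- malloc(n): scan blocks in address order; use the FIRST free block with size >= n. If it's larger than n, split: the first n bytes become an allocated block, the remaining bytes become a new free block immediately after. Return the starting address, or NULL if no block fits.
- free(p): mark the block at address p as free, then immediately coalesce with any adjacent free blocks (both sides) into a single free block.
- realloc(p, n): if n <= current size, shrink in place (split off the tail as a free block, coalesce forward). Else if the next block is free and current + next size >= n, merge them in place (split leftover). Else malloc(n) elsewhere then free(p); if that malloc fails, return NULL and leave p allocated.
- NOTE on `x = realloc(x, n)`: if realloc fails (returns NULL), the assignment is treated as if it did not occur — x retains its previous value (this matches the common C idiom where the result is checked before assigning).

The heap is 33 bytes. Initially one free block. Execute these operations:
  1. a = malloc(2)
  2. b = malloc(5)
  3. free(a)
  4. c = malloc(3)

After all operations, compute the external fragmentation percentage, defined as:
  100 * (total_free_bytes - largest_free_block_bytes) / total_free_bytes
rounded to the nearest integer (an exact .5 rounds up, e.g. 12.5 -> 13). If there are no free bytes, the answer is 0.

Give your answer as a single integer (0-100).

Answer: 8

Derivation:
Op 1: a = malloc(2) -> a = 0; heap: [0-1 ALLOC][2-32 FREE]
Op 2: b = malloc(5) -> b = 2; heap: [0-1 ALLOC][2-6 ALLOC][7-32 FREE]
Op 3: free(a) -> (freed a); heap: [0-1 FREE][2-6 ALLOC][7-32 FREE]
Op 4: c = malloc(3) -> c = 7; heap: [0-1 FREE][2-6 ALLOC][7-9 ALLOC][10-32 FREE]
Free blocks: [2 23] total_free=25 largest=23 -> 100*(25-23)/25 = 200/25 = 8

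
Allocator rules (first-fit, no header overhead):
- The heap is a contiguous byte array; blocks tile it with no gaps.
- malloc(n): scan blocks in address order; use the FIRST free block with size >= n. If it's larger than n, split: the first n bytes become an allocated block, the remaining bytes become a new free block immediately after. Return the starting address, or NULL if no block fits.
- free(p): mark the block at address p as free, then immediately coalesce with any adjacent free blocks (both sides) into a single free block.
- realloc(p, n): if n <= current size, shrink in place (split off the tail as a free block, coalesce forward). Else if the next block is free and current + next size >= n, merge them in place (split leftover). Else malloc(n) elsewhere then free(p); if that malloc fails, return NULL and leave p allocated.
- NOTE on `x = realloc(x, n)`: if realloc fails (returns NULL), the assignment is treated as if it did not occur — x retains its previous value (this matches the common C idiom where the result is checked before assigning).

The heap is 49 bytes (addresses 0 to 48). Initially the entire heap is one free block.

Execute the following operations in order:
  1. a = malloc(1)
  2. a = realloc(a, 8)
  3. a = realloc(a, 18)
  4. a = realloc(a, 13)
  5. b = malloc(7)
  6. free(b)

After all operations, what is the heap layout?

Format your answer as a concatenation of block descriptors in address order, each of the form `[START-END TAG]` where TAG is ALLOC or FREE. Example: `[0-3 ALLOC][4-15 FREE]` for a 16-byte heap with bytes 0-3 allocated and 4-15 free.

Op 1: a = malloc(1) -> a = 0; heap: [0-0 ALLOC][1-48 FREE]
Op 2: a = realloc(a, 8) -> a = 0; heap: [0-7 ALLOC][8-48 FREE]
Op 3: a = realloc(a, 18) -> a = 0; heap: [0-17 ALLOC][18-48 FREE]
Op 4: a = realloc(a, 13) -> a = 0; heap: [0-12 ALLOC][13-48 FREE]
Op 5: b = malloc(7) -> b = 13; heap: [0-12 ALLOC][13-19 ALLOC][20-48 FREE]
Op 6: free(b) -> (freed b); heap: [0-12 ALLOC][13-48 FREE]

Answer: [0-12 ALLOC][13-48 FREE]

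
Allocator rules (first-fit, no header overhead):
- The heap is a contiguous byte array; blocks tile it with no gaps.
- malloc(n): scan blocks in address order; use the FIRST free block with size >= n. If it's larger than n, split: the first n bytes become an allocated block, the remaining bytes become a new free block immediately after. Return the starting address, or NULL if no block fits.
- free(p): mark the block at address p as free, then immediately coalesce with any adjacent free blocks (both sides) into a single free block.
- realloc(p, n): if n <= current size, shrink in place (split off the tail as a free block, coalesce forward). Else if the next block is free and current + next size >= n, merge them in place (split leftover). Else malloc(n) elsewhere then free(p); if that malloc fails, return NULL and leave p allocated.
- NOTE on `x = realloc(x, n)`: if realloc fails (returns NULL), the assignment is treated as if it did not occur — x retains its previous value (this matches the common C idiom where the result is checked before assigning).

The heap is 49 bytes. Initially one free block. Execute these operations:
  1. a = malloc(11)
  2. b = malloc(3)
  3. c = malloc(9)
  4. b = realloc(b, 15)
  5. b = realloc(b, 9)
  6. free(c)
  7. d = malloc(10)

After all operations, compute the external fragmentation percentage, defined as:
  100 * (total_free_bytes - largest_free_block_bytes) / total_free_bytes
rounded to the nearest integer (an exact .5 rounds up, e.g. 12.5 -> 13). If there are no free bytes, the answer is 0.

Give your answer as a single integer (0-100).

Op 1: a = malloc(11) -> a = 0; heap: [0-10 ALLOC][11-48 FREE]
Op 2: b = malloc(3) -> b = 11; heap: [0-10 ALLOC][11-13 ALLOC][14-48 FREE]
Op 3: c = malloc(9) -> c = 14; heap: [0-10 ALLOC][11-13 ALLOC][14-22 ALLOC][23-48 FREE]
Op 4: b = realloc(b, 15) -> b = 23; heap: [0-10 ALLOC][11-13 FREE][14-22 ALLOC][23-37 ALLOC][38-48 FREE]
Op 5: b = realloc(b, 9) -> b = 23; heap: [0-10 ALLOC][11-13 FREE][14-22 ALLOC][23-31 ALLOC][32-48 FREE]
Op 6: free(c) -> (freed c); heap: [0-10 ALLOC][11-22 FREE][23-31 ALLOC][32-48 FREE]
Op 7: d = malloc(10) -> d = 11; heap: [0-10 ALLOC][11-20 ALLOC][21-22 FREE][23-31 ALLOC][32-48 FREE]
Free blocks: [2 17] total_free=19 largest=17 -> 100*(19-17)/19 = 200/19 ≈ 10.526 -> rounds to 11

Answer: 11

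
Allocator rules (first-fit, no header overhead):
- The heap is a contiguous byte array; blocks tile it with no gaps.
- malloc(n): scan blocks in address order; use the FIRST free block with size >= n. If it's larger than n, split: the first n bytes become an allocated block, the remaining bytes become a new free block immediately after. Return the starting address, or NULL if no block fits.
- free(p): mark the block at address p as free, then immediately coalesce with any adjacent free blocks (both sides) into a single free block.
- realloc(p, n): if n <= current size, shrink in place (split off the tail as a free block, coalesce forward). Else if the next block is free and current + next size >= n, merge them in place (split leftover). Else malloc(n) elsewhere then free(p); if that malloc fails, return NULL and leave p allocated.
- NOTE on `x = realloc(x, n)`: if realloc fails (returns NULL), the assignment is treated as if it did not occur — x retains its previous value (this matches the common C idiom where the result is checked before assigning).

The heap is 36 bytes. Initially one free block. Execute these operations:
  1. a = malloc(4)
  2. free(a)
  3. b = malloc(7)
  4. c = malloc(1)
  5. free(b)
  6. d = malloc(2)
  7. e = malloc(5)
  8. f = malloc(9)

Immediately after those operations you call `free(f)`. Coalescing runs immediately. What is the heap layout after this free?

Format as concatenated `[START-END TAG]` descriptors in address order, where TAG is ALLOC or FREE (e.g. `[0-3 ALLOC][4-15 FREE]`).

Op 1: a = malloc(4) -> a = 0; heap: [0-3 ALLOC][4-35 FREE]
Op 2: free(a) -> (freed a); heap: [0-35 FREE]
Op 3: b = malloc(7) -> b = 0; heap: [0-6 ALLOC][7-35 FREE]
Op 4: c = malloc(1) -> c = 7; heap: [0-6 ALLOC][7-7 ALLOC][8-35 FREE]
Op 5: free(b) -> (freed b); heap: [0-6 FREE][7-7 ALLOC][8-35 FREE]
Op 6: d = malloc(2) -> d = 0; heap: [0-1 ALLOC][2-6 FREE][7-7 ALLOC][8-35 FREE]
Op 7: e = malloc(5) -> e = 2; heap: [0-1 ALLOC][2-6 ALLOC][7-7 ALLOC][8-35 FREE]
Op 8: f = malloc(9) -> f = 8; heap: [0-1 ALLOC][2-6 ALLOC][7-7 ALLOC][8-16 ALLOC][17-35 FREE]
free(f): f = 8 -> block [8-16 ALLOC]; mark free, coalesce with adjacent free neighbors -> [0-1 ALLOC][2-6 ALLOC][7-7 ALLOC][8-35 FREE]

Answer: [0-1 ALLOC][2-6 ALLOC][7-7 ALLOC][8-35 FREE]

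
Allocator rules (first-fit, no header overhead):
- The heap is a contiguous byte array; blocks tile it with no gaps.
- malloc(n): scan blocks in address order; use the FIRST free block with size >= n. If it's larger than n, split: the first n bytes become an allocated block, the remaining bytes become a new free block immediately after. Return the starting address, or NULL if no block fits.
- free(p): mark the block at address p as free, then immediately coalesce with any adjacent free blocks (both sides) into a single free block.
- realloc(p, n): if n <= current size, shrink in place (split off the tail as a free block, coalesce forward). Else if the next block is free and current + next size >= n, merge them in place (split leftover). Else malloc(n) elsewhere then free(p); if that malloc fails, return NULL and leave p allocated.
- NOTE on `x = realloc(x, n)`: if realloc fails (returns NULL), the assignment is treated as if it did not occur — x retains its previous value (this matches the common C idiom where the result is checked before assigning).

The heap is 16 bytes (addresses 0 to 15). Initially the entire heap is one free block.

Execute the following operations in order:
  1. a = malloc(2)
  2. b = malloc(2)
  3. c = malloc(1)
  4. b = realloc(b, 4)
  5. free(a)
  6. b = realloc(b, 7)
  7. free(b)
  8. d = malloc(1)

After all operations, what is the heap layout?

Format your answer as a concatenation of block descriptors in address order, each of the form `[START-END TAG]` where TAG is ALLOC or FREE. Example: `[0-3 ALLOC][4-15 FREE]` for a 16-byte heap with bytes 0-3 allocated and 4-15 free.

Answer: [0-0 ALLOC][1-3 FREE][4-4 ALLOC][5-15 FREE]

Derivation:
Op 1: a = malloc(2) -> a = 0; heap: [0-1 ALLOC][2-15 FREE]
Op 2: b = malloc(2) -> b = 2; heap: [0-1 ALLOC][2-3 ALLOC][4-15 FREE]
Op 3: c = malloc(1) -> c = 4; heap: [0-1 ALLOC][2-3 ALLOC][4-4 ALLOC][5-15 FREE]
Op 4: b = realloc(b, 4) -> b = 5; heap: [0-1 ALLOC][2-3 FREE][4-4 ALLOC][5-8 ALLOC][9-15 FREE]
Op 5: free(a) -> (freed a); heap: [0-3 FREE][4-4 ALLOC][5-8 ALLOC][9-15 FREE]
Op 6: b = realloc(b, 7) -> b = 5; heap: [0-3 FREE][4-4 ALLOC][5-11 ALLOC][12-15 FREE]
Op 7: free(b) -> (freed b); heap: [0-3 FREE][4-4 ALLOC][5-15 FREE]
Op 8: d = malloc(1) -> d = 0; heap: [0-0 ALLOC][1-3 FREE][4-4 ALLOC][5-15 FREE]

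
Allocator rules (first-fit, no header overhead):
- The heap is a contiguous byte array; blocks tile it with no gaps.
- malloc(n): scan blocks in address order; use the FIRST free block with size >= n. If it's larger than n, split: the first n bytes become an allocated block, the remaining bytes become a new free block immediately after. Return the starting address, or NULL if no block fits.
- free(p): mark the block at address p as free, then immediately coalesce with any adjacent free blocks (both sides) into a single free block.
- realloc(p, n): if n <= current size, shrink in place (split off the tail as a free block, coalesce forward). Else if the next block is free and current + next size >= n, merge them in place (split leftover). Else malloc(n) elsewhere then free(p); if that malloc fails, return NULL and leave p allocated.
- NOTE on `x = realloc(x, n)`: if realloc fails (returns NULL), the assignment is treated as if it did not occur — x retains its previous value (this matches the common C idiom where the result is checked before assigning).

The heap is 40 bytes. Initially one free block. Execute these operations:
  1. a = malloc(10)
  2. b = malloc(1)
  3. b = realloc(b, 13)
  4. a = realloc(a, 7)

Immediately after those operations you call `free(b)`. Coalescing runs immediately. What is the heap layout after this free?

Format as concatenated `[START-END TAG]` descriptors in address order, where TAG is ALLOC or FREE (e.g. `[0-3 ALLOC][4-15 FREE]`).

Answer: [0-6 ALLOC][7-39 FREE]

Derivation:
Op 1: a = malloc(10) -> a = 0; heap: [0-9 ALLOC][10-39 FREE]
Op 2: b = malloc(1) -> b = 10; heap: [0-9 ALLOC][10-10 ALLOC][11-39 FREE]
Op 3: b = realloc(b, 13) -> b = 10; heap: [0-9 ALLOC][10-22 ALLOC][23-39 FREE]
Op 4: a = realloc(a, 7) -> a = 0; heap: [0-6 ALLOC][7-9 FREE][10-22 ALLOC][23-39 FREE]
free(b): b = 10 -> block [10-22 ALLOC]; mark free, coalesce with adjacent free neighbors -> [0-6 ALLOC][7-39 FREE]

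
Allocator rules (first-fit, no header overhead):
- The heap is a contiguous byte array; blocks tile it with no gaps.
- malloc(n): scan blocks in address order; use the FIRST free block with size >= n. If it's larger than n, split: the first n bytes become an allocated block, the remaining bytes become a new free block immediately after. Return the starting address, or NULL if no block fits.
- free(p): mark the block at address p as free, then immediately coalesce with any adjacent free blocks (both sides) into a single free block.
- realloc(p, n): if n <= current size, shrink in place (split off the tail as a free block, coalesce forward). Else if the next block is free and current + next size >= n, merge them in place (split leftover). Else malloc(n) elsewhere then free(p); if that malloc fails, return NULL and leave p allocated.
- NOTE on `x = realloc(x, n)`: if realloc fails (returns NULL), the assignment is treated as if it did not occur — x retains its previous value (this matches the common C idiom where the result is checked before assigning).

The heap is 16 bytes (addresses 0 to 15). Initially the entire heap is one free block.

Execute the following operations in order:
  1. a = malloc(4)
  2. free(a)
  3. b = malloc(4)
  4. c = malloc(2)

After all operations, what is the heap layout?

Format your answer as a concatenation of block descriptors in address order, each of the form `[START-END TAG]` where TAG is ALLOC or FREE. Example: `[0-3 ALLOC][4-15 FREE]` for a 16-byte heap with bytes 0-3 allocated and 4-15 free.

Answer: [0-3 ALLOC][4-5 ALLOC][6-15 FREE]

Derivation:
Op 1: a = malloc(4) -> a = 0; heap: [0-3 ALLOC][4-15 FREE]
Op 2: free(a) -> (freed a); heap: [0-15 FREE]
Op 3: b = malloc(4) -> b = 0; heap: [0-3 ALLOC][4-15 FREE]
Op 4: c = malloc(2) -> c = 4; heap: [0-3 ALLOC][4-5 ALLOC][6-15 FREE]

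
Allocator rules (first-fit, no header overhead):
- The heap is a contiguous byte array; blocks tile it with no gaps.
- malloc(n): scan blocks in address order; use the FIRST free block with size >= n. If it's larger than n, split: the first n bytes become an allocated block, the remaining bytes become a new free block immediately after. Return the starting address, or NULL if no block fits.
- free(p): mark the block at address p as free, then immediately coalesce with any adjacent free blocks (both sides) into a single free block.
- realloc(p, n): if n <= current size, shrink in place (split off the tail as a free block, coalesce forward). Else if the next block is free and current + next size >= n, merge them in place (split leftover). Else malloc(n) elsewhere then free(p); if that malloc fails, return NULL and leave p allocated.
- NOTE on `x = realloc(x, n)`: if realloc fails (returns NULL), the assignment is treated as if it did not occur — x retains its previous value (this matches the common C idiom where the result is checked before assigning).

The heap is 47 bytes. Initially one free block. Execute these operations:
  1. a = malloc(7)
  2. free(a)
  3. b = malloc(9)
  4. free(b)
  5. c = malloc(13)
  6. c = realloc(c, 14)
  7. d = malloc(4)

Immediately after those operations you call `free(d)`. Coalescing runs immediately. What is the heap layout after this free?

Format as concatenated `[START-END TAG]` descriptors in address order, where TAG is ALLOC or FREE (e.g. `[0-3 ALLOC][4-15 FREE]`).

Answer: [0-13 ALLOC][14-46 FREE]

Derivation:
Op 1: a = malloc(7) -> a = 0; heap: [0-6 ALLOC][7-46 FREE]
Op 2: free(a) -> (freed a); heap: [0-46 FREE]
Op 3: b = malloc(9) -> b = 0; heap: [0-8 ALLOC][9-46 FREE]
Op 4: free(b) -> (freed b); heap: [0-46 FREE]
Op 5: c = malloc(13) -> c = 0; heap: [0-12 ALLOC][13-46 FREE]
Op 6: c = realloc(c, 14) -> c = 0; heap: [0-13 ALLOC][14-46 FREE]
Op 7: d = malloc(4) -> d = 14; heap: [0-13 ALLOC][14-17 ALLOC][18-46 FREE]
free(d): d = 14 -> block [14-17 ALLOC]; mark free, coalesce with adjacent free neighbors -> [0-13 ALLOC][14-46 FREE]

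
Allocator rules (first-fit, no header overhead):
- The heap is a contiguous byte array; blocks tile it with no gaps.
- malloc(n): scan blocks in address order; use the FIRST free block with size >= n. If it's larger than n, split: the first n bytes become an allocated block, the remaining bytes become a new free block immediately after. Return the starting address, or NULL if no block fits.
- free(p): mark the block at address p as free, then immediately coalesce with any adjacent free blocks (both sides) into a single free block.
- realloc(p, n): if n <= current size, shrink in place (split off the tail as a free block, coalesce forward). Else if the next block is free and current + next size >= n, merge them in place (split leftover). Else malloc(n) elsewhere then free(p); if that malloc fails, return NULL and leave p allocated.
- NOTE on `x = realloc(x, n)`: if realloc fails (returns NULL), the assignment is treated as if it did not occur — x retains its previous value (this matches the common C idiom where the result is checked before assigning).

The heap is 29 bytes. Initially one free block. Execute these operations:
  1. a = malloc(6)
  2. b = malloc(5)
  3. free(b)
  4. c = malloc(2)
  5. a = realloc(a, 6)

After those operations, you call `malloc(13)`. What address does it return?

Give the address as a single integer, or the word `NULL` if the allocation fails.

Op 1: a = malloc(6) -> a = 0; heap: [0-5 ALLOC][6-28 FREE]
Op 2: b = malloc(5) -> b = 6; heap: [0-5 ALLOC][6-10 ALLOC][11-28 FREE]
Op 3: free(b) -> (freed b); heap: [0-5 ALLOC][6-28 FREE]
Op 4: c = malloc(2) -> c = 6; heap: [0-5 ALLOC][6-7 ALLOC][8-28 FREE]
Op 5: a = realloc(a, 6) -> a = 0; heap: [0-5 ALLOC][6-7 ALLOC][8-28 FREE]
malloc(13): first-fit scan over [0-5 ALLOC][6-7 ALLOC][8-28 FREE] -> 8

Answer: 8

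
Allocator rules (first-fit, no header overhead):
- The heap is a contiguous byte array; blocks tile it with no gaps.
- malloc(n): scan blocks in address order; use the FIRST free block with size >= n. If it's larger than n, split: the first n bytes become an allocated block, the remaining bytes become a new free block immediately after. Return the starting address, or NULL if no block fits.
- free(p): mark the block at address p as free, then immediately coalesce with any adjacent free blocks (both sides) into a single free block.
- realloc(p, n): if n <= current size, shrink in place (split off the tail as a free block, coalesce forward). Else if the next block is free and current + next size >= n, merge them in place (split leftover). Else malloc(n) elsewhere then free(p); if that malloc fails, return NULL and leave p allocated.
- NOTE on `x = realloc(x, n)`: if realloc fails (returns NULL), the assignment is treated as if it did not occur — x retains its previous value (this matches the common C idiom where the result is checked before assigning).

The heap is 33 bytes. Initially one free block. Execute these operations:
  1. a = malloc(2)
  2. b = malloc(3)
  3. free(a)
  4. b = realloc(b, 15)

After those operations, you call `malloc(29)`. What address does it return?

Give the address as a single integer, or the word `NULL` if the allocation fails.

Answer: NULL

Derivation:
Op 1: a = malloc(2) -> a = 0; heap: [0-1 ALLOC][2-32 FREE]
Op 2: b = malloc(3) -> b = 2; heap: [0-1 ALLOC][2-4 ALLOC][5-32 FREE]
Op 3: free(a) -> (freed a); heap: [0-1 FREE][2-4 ALLOC][5-32 FREE]
Op 4: b = realloc(b, 15) -> b = 2; heap: [0-1 FREE][2-16 ALLOC][17-32 FREE]
malloc(29): first-fit scan over [0-1 FREE][2-16 ALLOC][17-32 FREE] -> NULL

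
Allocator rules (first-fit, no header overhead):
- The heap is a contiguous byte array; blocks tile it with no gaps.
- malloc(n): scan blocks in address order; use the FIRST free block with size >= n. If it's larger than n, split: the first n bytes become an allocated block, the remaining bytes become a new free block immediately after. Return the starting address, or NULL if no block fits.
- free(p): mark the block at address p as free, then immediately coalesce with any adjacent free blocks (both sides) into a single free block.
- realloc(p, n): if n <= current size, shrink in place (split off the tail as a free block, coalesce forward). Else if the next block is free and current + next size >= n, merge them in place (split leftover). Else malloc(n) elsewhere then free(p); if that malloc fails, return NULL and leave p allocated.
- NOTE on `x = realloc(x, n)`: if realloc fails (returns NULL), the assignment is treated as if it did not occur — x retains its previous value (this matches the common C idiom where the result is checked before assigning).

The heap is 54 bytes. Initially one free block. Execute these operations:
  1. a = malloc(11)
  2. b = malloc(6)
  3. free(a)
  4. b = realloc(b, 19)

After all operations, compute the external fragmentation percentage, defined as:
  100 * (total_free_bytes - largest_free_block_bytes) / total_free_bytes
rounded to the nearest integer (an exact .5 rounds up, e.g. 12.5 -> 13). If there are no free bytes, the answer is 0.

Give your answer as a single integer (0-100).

Answer: 31

Derivation:
Op 1: a = malloc(11) -> a = 0; heap: [0-10 ALLOC][11-53 FREE]
Op 2: b = malloc(6) -> b = 11; heap: [0-10 ALLOC][11-16 ALLOC][17-53 FREE]
Op 3: free(a) -> (freed a); heap: [0-10 FREE][11-16 ALLOC][17-53 FREE]
Op 4: b = realloc(b, 19) -> b = 11; heap: [0-10 FREE][11-29 ALLOC][30-53 FREE]
Free blocks: [11 24] total_free=35 largest=24 -> 100*(35-24)/35 = 1100/35 ≈ 31.429 -> rounds to 31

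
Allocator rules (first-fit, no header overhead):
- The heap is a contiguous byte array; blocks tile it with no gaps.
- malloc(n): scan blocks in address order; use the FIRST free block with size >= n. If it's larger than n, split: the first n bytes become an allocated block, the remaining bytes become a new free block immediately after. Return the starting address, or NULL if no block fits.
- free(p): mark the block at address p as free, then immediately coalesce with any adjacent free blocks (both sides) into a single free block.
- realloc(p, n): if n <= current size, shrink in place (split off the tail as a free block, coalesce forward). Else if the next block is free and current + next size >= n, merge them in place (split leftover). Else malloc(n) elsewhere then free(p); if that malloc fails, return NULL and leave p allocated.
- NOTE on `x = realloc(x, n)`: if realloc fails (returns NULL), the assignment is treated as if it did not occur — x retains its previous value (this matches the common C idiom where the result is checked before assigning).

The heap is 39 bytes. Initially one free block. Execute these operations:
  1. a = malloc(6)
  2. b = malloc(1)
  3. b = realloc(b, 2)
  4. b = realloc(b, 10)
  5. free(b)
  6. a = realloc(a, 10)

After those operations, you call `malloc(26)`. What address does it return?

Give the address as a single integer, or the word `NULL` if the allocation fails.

Answer: 10

Derivation:
Op 1: a = malloc(6) -> a = 0; heap: [0-5 ALLOC][6-38 FREE]
Op 2: b = malloc(1) -> b = 6; heap: [0-5 ALLOC][6-6 ALLOC][7-38 FREE]
Op 3: b = realloc(b, 2) -> b = 6; heap: [0-5 ALLOC][6-7 ALLOC][8-38 FREE]
Op 4: b = realloc(b, 10) -> b = 6; heap: [0-5 ALLOC][6-15 ALLOC][16-38 FREE]
Op 5: free(b) -> (freed b); heap: [0-5 ALLOC][6-38 FREE]
Op 6: a = realloc(a, 10) -> a = 0; heap: [0-9 ALLOC][10-38 FREE]
malloc(26): first-fit scan over [0-9 ALLOC][10-38 FREE] -> 10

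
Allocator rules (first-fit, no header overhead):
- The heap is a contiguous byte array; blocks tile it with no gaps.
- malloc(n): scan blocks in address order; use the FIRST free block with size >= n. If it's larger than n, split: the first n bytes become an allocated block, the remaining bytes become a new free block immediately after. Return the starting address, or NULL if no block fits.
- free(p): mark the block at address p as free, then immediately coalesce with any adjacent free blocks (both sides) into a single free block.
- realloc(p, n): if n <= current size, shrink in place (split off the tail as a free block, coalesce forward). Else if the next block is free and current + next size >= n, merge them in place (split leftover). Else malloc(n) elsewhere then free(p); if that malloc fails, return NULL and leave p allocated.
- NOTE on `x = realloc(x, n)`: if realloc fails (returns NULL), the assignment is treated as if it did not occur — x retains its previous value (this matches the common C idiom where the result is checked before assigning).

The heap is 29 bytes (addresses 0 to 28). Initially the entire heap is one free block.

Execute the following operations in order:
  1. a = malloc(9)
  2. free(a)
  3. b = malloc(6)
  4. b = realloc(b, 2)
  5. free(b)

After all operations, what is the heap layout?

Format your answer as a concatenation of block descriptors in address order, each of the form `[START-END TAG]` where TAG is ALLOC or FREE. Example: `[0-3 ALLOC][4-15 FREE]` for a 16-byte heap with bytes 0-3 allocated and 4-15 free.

Op 1: a = malloc(9) -> a = 0; heap: [0-8 ALLOC][9-28 FREE]
Op 2: free(a) -> (freed a); heap: [0-28 FREE]
Op 3: b = malloc(6) -> b = 0; heap: [0-5 ALLOC][6-28 FREE]
Op 4: b = realloc(b, 2) -> b = 0; heap: [0-1 ALLOC][2-28 FREE]
Op 5: free(b) -> (freed b); heap: [0-28 FREE]

Answer: [0-28 FREE]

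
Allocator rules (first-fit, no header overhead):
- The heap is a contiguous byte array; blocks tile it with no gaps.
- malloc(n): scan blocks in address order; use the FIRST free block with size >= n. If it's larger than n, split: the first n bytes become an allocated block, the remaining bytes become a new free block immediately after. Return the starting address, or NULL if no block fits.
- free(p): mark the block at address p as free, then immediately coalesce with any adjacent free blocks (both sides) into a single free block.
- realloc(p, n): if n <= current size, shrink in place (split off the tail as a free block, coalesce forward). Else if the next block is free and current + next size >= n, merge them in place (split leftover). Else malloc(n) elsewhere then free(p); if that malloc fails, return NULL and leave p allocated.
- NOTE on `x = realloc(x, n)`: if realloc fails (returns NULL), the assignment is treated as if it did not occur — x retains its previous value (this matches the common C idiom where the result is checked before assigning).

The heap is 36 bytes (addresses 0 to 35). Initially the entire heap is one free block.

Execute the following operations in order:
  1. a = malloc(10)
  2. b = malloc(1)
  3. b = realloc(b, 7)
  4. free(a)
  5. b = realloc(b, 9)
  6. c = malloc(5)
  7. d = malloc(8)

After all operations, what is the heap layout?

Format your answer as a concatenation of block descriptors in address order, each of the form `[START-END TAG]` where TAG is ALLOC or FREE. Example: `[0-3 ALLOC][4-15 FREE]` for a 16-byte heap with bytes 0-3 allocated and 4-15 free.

Op 1: a = malloc(10) -> a = 0; heap: [0-9 ALLOC][10-35 FREE]
Op 2: b = malloc(1) -> b = 10; heap: [0-9 ALLOC][10-10 ALLOC][11-35 FREE]
Op 3: b = realloc(b, 7) -> b = 10; heap: [0-9 ALLOC][10-16 ALLOC][17-35 FREE]
Op 4: free(a) -> (freed a); heap: [0-9 FREE][10-16 ALLOC][17-35 FREE]
Op 5: b = realloc(b, 9) -> b = 10; heap: [0-9 FREE][10-18 ALLOC][19-35 FREE]
Op 6: c = malloc(5) -> c = 0; heap: [0-4 ALLOC][5-9 FREE][10-18 ALLOC][19-35 FREE]
Op 7: d = malloc(8) -> d = 19; heap: [0-4 ALLOC][5-9 FREE][10-18 ALLOC][19-26 ALLOC][27-35 FREE]

Answer: [0-4 ALLOC][5-9 FREE][10-18 ALLOC][19-26 ALLOC][27-35 FREE]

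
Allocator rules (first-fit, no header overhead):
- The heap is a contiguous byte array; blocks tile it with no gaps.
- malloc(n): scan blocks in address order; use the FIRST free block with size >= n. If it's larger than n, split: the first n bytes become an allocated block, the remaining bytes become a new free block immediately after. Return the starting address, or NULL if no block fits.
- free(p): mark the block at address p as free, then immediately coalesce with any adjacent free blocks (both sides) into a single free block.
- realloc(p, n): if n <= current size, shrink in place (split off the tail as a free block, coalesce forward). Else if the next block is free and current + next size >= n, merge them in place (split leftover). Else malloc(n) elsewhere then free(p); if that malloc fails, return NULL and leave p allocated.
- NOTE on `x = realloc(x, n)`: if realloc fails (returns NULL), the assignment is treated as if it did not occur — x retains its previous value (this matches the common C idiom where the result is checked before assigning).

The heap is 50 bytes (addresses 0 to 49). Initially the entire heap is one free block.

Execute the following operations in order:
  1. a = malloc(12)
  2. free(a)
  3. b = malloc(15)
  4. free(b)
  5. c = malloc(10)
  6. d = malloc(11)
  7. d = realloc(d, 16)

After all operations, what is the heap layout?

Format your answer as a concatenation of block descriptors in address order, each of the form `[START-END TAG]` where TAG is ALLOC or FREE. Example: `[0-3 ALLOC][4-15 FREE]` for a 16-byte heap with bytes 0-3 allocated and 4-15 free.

Answer: [0-9 ALLOC][10-25 ALLOC][26-49 FREE]

Derivation:
Op 1: a = malloc(12) -> a = 0; heap: [0-11 ALLOC][12-49 FREE]
Op 2: free(a) -> (freed a); heap: [0-49 FREE]
Op 3: b = malloc(15) -> b = 0; heap: [0-14 ALLOC][15-49 FREE]
Op 4: free(b) -> (freed b); heap: [0-49 FREE]
Op 5: c = malloc(10) -> c = 0; heap: [0-9 ALLOC][10-49 FREE]
Op 6: d = malloc(11) -> d = 10; heap: [0-9 ALLOC][10-20 ALLOC][21-49 FREE]
Op 7: d = realloc(d, 16) -> d = 10; heap: [0-9 ALLOC][10-25 ALLOC][26-49 FREE]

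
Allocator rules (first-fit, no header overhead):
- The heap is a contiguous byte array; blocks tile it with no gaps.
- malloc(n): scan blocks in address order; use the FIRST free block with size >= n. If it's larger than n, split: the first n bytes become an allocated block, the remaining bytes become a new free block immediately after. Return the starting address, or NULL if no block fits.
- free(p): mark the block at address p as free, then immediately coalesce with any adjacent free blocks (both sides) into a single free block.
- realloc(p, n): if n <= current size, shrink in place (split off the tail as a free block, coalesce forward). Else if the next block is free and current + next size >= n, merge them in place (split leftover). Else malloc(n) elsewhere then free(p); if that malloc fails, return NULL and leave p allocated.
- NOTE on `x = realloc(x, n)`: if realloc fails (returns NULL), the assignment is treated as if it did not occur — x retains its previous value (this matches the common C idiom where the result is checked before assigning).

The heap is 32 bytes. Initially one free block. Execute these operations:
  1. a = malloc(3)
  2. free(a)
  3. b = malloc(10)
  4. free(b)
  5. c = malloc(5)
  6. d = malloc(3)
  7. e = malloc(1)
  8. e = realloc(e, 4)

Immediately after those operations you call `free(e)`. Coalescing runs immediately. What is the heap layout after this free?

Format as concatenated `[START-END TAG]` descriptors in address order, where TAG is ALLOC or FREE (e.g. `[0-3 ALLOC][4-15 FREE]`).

Op 1: a = malloc(3) -> a = 0; heap: [0-2 ALLOC][3-31 FREE]
Op 2: free(a) -> (freed a); heap: [0-31 FREE]
Op 3: b = malloc(10) -> b = 0; heap: [0-9 ALLOC][10-31 FREE]
Op 4: free(b) -> (freed b); heap: [0-31 FREE]
Op 5: c = malloc(5) -> c = 0; heap: [0-4 ALLOC][5-31 FREE]
Op 6: d = malloc(3) -> d = 5; heap: [0-4 ALLOC][5-7 ALLOC][8-31 FREE]
Op 7: e = malloc(1) -> e = 8; heap: [0-4 ALLOC][5-7 ALLOC][8-8 ALLOC][9-31 FREE]
Op 8: e = realloc(e, 4) -> e = 8; heap: [0-4 ALLOC][5-7 ALLOC][8-11 ALLOC][12-31 FREE]
free(e): e = 8 -> block [8-11 ALLOC]; mark free, coalesce with adjacent free neighbors -> [0-4 ALLOC][5-7 ALLOC][8-31 FREE]

Answer: [0-4 ALLOC][5-7 ALLOC][8-31 FREE]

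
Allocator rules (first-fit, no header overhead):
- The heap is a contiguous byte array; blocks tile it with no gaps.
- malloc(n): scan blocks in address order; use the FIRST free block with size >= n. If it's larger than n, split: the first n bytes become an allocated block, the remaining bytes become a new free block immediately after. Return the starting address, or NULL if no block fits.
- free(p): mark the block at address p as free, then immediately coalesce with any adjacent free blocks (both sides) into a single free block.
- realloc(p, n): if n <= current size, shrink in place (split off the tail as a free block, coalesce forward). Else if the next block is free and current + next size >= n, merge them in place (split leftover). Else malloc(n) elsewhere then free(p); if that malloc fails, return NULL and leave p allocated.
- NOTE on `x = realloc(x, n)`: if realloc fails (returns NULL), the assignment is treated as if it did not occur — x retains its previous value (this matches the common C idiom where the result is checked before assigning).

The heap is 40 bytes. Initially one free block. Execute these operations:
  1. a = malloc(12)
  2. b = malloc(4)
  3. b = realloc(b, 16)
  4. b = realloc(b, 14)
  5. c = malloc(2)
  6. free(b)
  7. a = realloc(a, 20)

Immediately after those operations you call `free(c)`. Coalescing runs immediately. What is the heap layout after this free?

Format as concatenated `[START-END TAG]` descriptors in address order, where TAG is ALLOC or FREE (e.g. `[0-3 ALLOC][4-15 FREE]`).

Op 1: a = malloc(12) -> a = 0; heap: [0-11 ALLOC][12-39 FREE]
Op 2: b = malloc(4) -> b = 12; heap: [0-11 ALLOC][12-15 ALLOC][16-39 FREE]
Op 3: b = realloc(b, 16) -> b = 12; heap: [0-11 ALLOC][12-27 ALLOC][28-39 FREE]
Op 4: b = realloc(b, 14) -> b = 12; heap: [0-11 ALLOC][12-25 ALLOC][26-39 FREE]
Op 5: c = malloc(2) -> c = 26; heap: [0-11 ALLOC][12-25 ALLOC][26-27 ALLOC][28-39 FREE]
Op 6: free(b) -> (freed b); heap: [0-11 ALLOC][12-25 FREE][26-27 ALLOC][28-39 FREE]
Op 7: a = realloc(a, 20) -> a = 0; heap: [0-19 ALLOC][20-25 FREE][26-27 ALLOC][28-39 FREE]
free(c): c = 26 -> block [26-27 ALLOC]; mark free, coalesce with adjacent free neighbors -> [0-19 ALLOC][20-39 FREE]

Answer: [0-19 ALLOC][20-39 FREE]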